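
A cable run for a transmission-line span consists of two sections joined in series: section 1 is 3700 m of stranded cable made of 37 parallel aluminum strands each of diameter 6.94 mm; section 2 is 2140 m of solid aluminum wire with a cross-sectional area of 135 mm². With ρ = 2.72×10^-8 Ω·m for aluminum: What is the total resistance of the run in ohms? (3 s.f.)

Section 1: A_strand = π(3.4700e-03)² = 3.783e-05 m²; R₁ = ρL/(N·A_s) = (2.72×10^-8)(3700)/(37×3.783e-05) = 0.07191 Ω
Section 2: A = 135 mm² = 1.350e-04 m²
R₂ = (2.72×10^-8)(2140)/(1.350e-04) = 0.4312 Ω
R = R₁ + R₂ = 0.503 Ω

0.503 Ω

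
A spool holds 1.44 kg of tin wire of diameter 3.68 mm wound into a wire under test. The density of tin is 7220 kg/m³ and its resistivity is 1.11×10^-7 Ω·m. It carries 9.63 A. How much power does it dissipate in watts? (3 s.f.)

18.1 W

A = π(d/2)² = π(1.8400e-03 m)² = 1.0636e-05 m²
L = m/(density·A) = 1.44/(7220×1.0636e-05) = 18.75 m
R = ρL/A = (1.11×10^-7)(18.75)/(1.0636e-05) = 0.1957 Ω
P = I²R = (9.63)² × 0.1957 = 18.1 W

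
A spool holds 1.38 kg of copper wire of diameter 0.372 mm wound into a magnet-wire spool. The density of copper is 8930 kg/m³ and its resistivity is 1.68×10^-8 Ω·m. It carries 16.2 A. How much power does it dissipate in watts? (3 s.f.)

A = π(d/2)² = π(1.8600e-04 m)² = 1.0869e-07 m²
L = m/(density·A) = 1.38/(8930×1.0869e-07) = 1422 m
R = ρL/A = (1.68×10^-8)(1422)/(1.0869e-07) = 219.8 Ω
P = I²R = (16.2)² × 219.8 = 57700 W

57700 W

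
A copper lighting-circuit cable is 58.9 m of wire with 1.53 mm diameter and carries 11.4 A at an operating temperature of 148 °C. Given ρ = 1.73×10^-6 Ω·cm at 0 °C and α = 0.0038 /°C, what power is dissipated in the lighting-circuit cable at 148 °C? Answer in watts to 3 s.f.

ρ = 1.73×10^-6 Ω·cm = 1.73×10^-8 Ω·m
A = π(d/2)² = π(7.6500e-04 m)² = 1.839e-06 m²
R₍0₎ = ρL/A = (1.73×10^-8)(58.9)/(1.839e-06) = 0.5542 Ω
R₍148₎ = R₍0₎(1 + αΔT) = 0.5542 × (1 + 0.0038×148) = 0.8659 Ω
P = I²R = (11.4)² × 0.8659 = 113 W

113 W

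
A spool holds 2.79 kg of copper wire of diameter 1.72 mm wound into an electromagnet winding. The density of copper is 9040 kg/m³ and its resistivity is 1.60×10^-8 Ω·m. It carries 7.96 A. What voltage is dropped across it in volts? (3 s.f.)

7.28 V

A = π(d/2)² = π(8.6000e-04 m)² = 2.3235e-06 m²
L = m/(density·A) = 2.79/(9040×2.3235e-06) = 132.8 m
R = ρL/A = (1.60×10^-8)(132.8)/(2.3235e-06) = 0.9147 Ω
V = IR = 7.96 × 0.9147 = 7.28 V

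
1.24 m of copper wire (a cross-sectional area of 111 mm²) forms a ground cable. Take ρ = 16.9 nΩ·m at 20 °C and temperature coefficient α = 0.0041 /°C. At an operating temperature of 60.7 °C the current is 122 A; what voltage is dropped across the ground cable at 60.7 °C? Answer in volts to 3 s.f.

0.0269 V

ρ = 16.9 nΩ·m = 1.69×10^-8 Ω·m
A = 111 mm² = 1.110e-04 m²
R₍20₎ = ρL/A = (1.69×10^-8)(1.24)/(1.110e-04) = 1.888×10^-4 Ω
R₍60.7₎ = R₍20₎(1 + αΔT) = 1.888×10^-4 × (1 + 0.0041×40.7) = 2.203×10^-4 Ω
V = IR = 122 × 2.203×10^-4 = 0.0269 V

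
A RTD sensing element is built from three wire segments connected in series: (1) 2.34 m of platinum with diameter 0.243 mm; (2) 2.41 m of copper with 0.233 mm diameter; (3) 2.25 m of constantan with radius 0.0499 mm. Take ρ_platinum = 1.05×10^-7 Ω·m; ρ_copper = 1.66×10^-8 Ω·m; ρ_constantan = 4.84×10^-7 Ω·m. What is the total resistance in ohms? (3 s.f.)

145 Ω

Seg 1: A = π(d/2)² = π(1.2150e-04 m)² = 4.638e-08 m²
R_1 = (1.05×10^-7)(2.34)/(4.638e-08) = 5.298 Ω
Seg 2: A = π(d/2)² = π(1.1650e-04 m)² = 4.264e-08 m²
R_2 = (1.66×10^-8)(2.41)/(4.264e-08) = 0.9383 Ω
Seg 3: A = πr² = π(4.9900e-05 m)² = 7.823e-09 m²
R_3 = (4.84×10^-7)(2.25)/(7.823e-09) = 139.2 Ω
R_total = R_1 + R_2 + R_3 = 145 Ω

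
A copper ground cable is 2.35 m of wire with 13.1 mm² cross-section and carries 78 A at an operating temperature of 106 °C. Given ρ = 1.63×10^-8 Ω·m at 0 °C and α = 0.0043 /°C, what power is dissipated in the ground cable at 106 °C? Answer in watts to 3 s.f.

A = 13.1 mm² = 1.310e-05 m²
R₍0₎ = ρL/A = (1.63×10^-8)(2.35)/(1.310e-05) = 0.002924 Ω
R₍106₎ = R₍0₎(1 + αΔT) = 0.002924 × (1 + 0.0043×106) = 0.004257 Ω
P = I²R = (78)² × 0.004257 = 25.9 W

25.9 W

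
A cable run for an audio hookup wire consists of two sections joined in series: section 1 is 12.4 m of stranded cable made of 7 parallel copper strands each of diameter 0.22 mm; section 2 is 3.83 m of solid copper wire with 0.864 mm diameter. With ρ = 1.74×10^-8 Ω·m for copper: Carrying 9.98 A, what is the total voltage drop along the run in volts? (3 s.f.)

Section 1: A_strand = π(1.1000e-04)² = 3.801e-08 m²; R₁ = ρL/(N·A_s) = (1.74×10^-8)(12.4)/(7×3.801e-08) = 0.8108 Ω
Section 2: A = π(d/2)² = π(4.3200e-04 m)² = 5.863e-07 m²
R₂ = (1.74×10^-8)(3.83)/(5.863e-07) = 0.1137 Ω
R = R₁ + R₂ = 0.9245 Ω
V = IR = 9.98 × 0.9245 = 9.23 V

9.23 V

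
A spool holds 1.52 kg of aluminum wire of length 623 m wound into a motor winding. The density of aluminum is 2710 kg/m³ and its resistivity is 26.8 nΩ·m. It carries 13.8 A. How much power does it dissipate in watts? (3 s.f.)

ρ = 26.8 nΩ·m = 2.68×10^-8 Ω·m
A = m/(density·L) = 1.52/(2710×623) = 9.0030e-07 m²
R = ρL/A = (2.68×10^-8)(623)/(9.0030e-07) = 18.55 Ω
P = I²R = (13.8)² × 18.55 = 3530 W

3530 W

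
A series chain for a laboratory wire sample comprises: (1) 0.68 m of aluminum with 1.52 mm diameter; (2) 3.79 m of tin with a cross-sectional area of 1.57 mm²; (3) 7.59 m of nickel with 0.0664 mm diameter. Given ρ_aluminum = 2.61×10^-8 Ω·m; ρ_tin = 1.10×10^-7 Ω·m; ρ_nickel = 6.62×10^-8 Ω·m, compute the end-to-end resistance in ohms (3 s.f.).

Seg 1: A = π(d/2)² = π(7.6000e-04 m)² = 1.815e-06 m²
R_1 = (2.61×10^-8)(0.68)/(1.815e-06) = 0.009781 Ω
Seg 2: A = 1.57 mm² = 1.570e-06 m²
R_2 = (1.10×10^-7)(3.79)/(1.570e-06) = 0.2655 Ω
Seg 3: A = π(d/2)² = π(3.3200e-05 m)² = 3.463e-09 m²
R_3 = (6.62×10^-8)(7.59)/(3.463e-09) = 145.1 Ω
R_total = R_1 + R_2 + R_3 = 145 Ω

145 Ω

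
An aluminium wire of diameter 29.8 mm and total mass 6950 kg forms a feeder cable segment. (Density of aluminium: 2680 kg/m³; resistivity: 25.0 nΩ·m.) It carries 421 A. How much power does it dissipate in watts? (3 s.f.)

ρ = 25.0 nΩ·m = 2.50×10^-8 Ω·m
A = π(d/2)² = π(1.4900e-02 m)² = 6.9746e-04 m²
L = m/(density·A) = 6950/(2680×6.9746e-04) = 3718 m
R = ρL/A = (2.50×10^-8)(3718)/(6.9746e-04) = 0.1333 Ω
P = I²R = (421)² × 0.1333 = 23600 W

23600 W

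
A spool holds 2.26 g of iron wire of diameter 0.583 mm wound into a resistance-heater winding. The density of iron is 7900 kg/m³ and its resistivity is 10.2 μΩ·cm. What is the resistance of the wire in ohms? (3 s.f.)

ρ = 10.2 μΩ·cm = 1.02×10^-7 Ω·m
A = π(d/2)² = π(2.9150e-04 m)² = 2.6695e-07 m²
L = m/(density·A) = 0.00226/(7900×2.6695e-07) = 1.072 m
R = ρL/A = (1.02×10^-7)(1.072)/(2.6695e-07) = 0.409 Ω

0.409 Ω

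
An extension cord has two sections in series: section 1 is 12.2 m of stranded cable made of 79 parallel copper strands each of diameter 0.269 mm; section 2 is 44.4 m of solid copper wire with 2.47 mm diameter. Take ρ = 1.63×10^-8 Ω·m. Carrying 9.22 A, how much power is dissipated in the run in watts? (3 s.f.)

Section 1: A_strand = π(1.3450e-04)² = 5.683e-08 m²; R₁ = ρL/(N·A_s) = (1.63×10^-8)(12.2)/(79×5.683e-08) = 0.04429 Ω
Section 2: A = π(d/2)² = π(1.2350e-03 m)² = 4.792e-06 m²
R₂ = (1.63×10^-8)(44.4)/(4.792e-06) = 0.151 Ω
R = R₁ + R₂ = 0.1953 Ω
P = I²R = (9.22)² × 0.1953 = 16.6 W

16.6 W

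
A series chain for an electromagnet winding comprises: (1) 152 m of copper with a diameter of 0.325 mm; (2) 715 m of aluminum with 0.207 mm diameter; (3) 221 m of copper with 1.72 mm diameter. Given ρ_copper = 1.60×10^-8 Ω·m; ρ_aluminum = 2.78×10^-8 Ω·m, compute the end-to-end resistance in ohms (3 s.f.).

621 Ω

Seg 1: A = π(d/2)² = π(1.6250e-04 m)² = 8.296e-08 m²
R_1 = (1.60×10^-8)(152)/(8.296e-08) = 29.32 Ω
Seg 2: A = π(d/2)² = π(1.0350e-04 m)² = 3.365e-08 m²
R_2 = (2.78×10^-8)(715)/(3.365e-08) = 590.6 Ω
Seg 3: A = π(d/2)² = π(8.6000e-04 m)² = 2.324e-06 m²
R_3 = (1.60×10^-8)(221)/(2.324e-06) = 1.522 Ω
R_total = R_1 + R_2 + R_3 = 621 Ω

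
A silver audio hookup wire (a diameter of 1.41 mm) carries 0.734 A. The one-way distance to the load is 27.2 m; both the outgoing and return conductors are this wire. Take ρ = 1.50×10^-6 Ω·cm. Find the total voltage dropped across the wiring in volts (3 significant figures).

ρ = 1.50×10^-6 Ω·cm = 1.50×10^-8 Ω·m
A = π(d/2)² = π(7.0500e-04 m)² = 1.561e-06 m²
Total conductor length (both ways) L = 2 × 27.2 = 54.4 m
R = ρL/A = (1.50×10^-8)(54.4)/(1.561e-06) = 0.5226 Ω
V = IR = 0.734 × 0.5226 = 0.384 V

0.384 V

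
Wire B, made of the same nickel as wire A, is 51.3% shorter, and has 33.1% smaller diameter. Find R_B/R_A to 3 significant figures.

1.09

R ∝ L/d², so R_B/R_A = (1 − 51.3/100) × (1 − 33.1/100)⁻²
= 0.487 × 2.234 = 1.09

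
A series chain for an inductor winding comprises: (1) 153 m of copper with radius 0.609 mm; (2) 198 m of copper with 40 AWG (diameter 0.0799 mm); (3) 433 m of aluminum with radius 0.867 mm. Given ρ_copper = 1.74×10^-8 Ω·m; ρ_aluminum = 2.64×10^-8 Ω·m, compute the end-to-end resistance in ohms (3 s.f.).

Seg 1: A = πr² = π(6.0900e-04 m)² = 1.165e-06 m²
R_1 = (1.74×10^-8)(153)/(1.165e-06) = 2.285 Ω
Seg 2: A = π(0.0799/2 mm)² = π(3.9950e-05 m)² = 5.014e-09 m²
R_2 = (1.74×10^-8)(198)/(5.014e-09) = 687.1 Ω
Seg 3: A = πr² = π(8.6700e-04 m)² = 2.362e-06 m²
R_3 = (2.64×10^-8)(433)/(2.362e-06) = 4.841 Ω
R_total = R_1 + R_2 + R_3 = 694 Ω

694 Ω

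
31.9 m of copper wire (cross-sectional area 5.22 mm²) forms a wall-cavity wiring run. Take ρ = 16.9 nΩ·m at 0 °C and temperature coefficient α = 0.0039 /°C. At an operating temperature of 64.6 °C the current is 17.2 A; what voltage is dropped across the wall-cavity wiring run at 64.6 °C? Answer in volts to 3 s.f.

ρ = 16.9 nΩ·m = 1.69×10^-8 Ω·m
A = 5.22 mm² = 5.220e-06 m²
R₍0₎ = ρL/A = (1.69×10^-8)(31.9)/(5.220e-06) = 0.1033 Ω
R₍64.6₎ = R₍0₎(1 + αΔT) = 0.1033 × (1 + 0.0039×64.6) = 0.1293 Ω
V = IR = 17.2 × 0.1293 = 2.22 V

2.22 V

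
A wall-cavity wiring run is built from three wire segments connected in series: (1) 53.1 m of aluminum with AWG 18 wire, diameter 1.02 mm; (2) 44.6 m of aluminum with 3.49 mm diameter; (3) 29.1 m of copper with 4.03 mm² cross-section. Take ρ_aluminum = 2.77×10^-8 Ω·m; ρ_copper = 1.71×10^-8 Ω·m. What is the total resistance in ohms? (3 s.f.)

2.05 Ω

Seg 1: A = π(1.02/2 mm)² = π(5.1000e-04 m)² = 8.171e-07 m²
R_1 = (2.77×10^-8)(53.1)/(8.171e-07) = 1.8 Ω
Seg 2: A = π(d/2)² = π(1.7450e-03 m)² = 9.566e-06 m²
R_2 = (2.77×10^-8)(44.6)/(9.566e-06) = 0.1291 Ω
Seg 3: A = 4.03 mm² = 4.030e-06 m²
R_3 = (1.71×10^-8)(29.1)/(4.030e-06) = 0.1235 Ω
R_total = R_1 + R_2 + R_3 = 2.05 Ω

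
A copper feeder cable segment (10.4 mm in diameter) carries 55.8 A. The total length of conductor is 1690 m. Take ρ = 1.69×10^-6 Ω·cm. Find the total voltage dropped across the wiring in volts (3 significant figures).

ρ = 1.69×10^-6 Ω·cm = 1.69×10^-8 Ω·m
A = π(d/2)² = π(5.2000e-03 m)² = 8.495e-05 m²
R = ρL/A = (1.69×10^-8)(1690)/(8.495e-05) = 0.3362 Ω
V = IR = 55.8 × 0.3362 = 18.8 V

18.8 V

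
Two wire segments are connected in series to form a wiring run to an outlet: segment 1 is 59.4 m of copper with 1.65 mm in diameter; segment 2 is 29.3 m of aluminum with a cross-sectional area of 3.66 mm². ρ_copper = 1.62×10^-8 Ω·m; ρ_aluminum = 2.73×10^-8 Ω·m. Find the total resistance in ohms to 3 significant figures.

0.669 Ω

Segment 1: A = π(d/2)² = π(8.2500e-04 m)² = 2.138e-06 m²
R₁ = ρL/A = (1.62×10^-8)(59.4)/(2.138e-06) = 0.45 Ω
Segment 2: A = 3.66 mm² = 3.660e-06 m²
R₂ = (2.73×10^-8)(29.3)/(3.660e-06) = 0.2185 Ω
R = R₁ + R₂ = 0.669 Ω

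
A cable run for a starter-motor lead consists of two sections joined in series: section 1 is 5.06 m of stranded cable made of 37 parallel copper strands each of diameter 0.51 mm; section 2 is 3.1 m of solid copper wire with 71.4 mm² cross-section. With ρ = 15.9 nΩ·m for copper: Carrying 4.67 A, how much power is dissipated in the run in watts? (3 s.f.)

ρ = 15.9 nΩ·m = 1.59×10^-8 Ω·m
Section 1: A_strand = π(2.5500e-04)² = 2.043e-07 m²; R₁ = ρL/(N·A_s) = (1.59×10^-8)(5.06)/(37×2.043e-07) = 0.01064 Ω
Section 2: A = 71.4 mm² = 7.140e-05 m²
R₂ = (1.59×10^-8)(3.1)/(7.140e-05) = 6.903×10^-4 Ω
R = R₁ + R₂ = 0.01133 Ω
P = I²R = (4.67)² × 0.01133 = 0.247 W

0.247 W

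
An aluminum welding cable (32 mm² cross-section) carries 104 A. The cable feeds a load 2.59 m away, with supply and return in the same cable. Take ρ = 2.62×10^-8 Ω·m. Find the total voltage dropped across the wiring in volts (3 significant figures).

0.441 V

A = 32 mm² = 3.200e-05 m²
Total conductor length (both ways) L = 2 × 2.59 = 5.18 m
R = ρL/A = (2.62×10^-8)(5.18)/(3.200e-05) = 0.004241 Ω
V = IR = 104 × 0.004241 = 0.441 V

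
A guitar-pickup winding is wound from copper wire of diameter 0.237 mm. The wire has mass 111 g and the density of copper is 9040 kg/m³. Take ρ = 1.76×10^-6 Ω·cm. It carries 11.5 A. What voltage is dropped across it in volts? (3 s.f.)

ρ = 1.76×10^-6 Ω·cm = 1.76×10^-8 Ω·m
A = π(d/2)² = π(1.1850e-04 m)² = 4.4115e-08 m²
L = m/(density·A) = 0.111/(9040×4.4115e-08) = 278.3 m
R = ρL/A = (1.76×10^-8)(278.3)/(4.4115e-08) = 111 Ω
V = IR = 11.5 × 111 = 1280 V

1280 V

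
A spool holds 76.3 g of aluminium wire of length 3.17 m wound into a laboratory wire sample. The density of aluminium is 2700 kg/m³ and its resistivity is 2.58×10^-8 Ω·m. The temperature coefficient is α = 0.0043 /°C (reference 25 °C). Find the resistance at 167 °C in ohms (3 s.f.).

A = m/(density·L) = 0.0763/(2700×3.17) = 8.9146e-06 m²
R = ρL/A = (2.58×10^-8)(3.17)/(8.9146e-06) = 0.009174 Ω
R(167 °C) = 0.009174 × (1 + 0.0043×142) = 0.0148 Ω

0.0148 Ω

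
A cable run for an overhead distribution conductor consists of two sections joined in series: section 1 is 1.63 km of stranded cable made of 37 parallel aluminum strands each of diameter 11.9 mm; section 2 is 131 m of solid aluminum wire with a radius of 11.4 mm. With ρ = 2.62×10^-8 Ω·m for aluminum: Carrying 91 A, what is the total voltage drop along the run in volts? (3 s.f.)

1.71 V

Section 1: A_strand = π(5.9500e-03)² = 1.112e-04 m²; R₁ = ρL/(N·A_s) = (2.62×10^-8)(1630)/(37×1.112e-04) = 0.01038 Ω
Section 2: A = πr² = π(1.1400e-02 m)² = 4.083e-04 m²
R₂ = (2.62×10^-8)(131)/(4.083e-04) = 0.008406 Ω
R = R₁ + R₂ = 0.01878 Ω
V = IR = 91 × 0.01878 = 1.71 V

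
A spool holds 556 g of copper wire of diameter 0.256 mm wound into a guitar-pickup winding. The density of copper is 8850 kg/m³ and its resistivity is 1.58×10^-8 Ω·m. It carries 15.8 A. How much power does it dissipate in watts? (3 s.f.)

93500 W

A = π(d/2)² = π(1.2800e-04 m)² = 5.1472e-08 m²
L = m/(density·A) = 0.556/(8850×5.1472e-08) = 1221 m
R = ρL/A = (1.58×10^-8)(1221)/(5.1472e-08) = 374.7 Ω
P = I²R = (15.8)² × 374.7 = 93500 W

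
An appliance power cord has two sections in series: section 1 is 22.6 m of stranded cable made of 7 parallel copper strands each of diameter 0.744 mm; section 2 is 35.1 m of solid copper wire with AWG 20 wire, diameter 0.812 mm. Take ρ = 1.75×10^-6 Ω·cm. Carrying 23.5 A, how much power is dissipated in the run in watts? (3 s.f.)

727 W

ρ = 1.75×10^-6 Ω·cm = 1.75×10^-8 Ω·m
Section 1: A_strand = π(3.7200e-04)² = 4.347e-07 m²; R₁ = ρL/(N·A_s) = (1.75×10^-8)(22.6)/(7×4.347e-07) = 0.13 Ω
Section 2: A = π(0.812/2 mm)² = π(4.0600e-04 m)² = 5.178e-07 m²
R₂ = (1.75×10^-8)(35.1)/(5.178e-07) = 1.186 Ω
R = R₁ + R₂ = 1.316 Ω
P = I²R = (23.5)² × 1.316 = 727 W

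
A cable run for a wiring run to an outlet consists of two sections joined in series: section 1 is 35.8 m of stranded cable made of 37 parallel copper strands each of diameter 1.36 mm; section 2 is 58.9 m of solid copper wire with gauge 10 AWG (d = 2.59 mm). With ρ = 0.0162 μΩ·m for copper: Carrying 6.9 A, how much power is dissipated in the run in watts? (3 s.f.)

ρ = 0.0162 μΩ·m = 1.62×10^-8 Ω·m
Section 1: A_strand = π(6.8000e-04)² = 1.453e-06 m²; R₁ = ρL/(N·A_s) = (1.62×10^-8)(35.8)/(37×1.453e-06) = 0.01079 Ω
Section 2: A = π(2.59/2 mm)² = π(1.2950e-03 m)² = 5.269e-06 m²
R₂ = (1.62×10^-8)(58.9)/(5.269e-06) = 0.1811 Ω
R = R₁ + R₂ = 0.1919 Ω
P = I²R = (6.9)² × 0.1919 = 9.14 W

9.14 W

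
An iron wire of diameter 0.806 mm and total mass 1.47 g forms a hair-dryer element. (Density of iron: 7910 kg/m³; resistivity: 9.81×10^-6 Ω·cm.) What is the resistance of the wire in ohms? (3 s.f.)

0.0700 Ω

ρ = 9.81×10^-6 Ω·cm = 9.81×10^-8 Ω·m
A = π(d/2)² = π(4.0300e-04 m)² = 5.1022e-07 m²
L = m/(density·A) = 0.00147/(7910×5.1022e-07) = 0.3642 m
R = ρL/A = (9.81×10^-8)(0.3642)/(5.1022e-07) = 0.0700 Ω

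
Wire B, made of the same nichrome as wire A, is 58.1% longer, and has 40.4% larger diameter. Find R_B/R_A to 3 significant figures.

0.802

R ∝ L/d², so R_B/R_A = (1 + 58.1/100) × (1 + 40.4/100)⁻²
= 1.581 × 0.5073 = 0.802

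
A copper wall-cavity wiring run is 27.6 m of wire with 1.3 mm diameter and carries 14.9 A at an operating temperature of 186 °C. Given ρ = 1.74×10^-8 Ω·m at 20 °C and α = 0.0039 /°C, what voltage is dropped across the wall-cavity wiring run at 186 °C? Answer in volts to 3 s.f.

A = π(d/2)² = π(6.5000e-04 m)² = 1.327e-06 m²
R₍20₎ = ρL/A = (1.74×10^-8)(27.6)/(1.327e-06) = 0.3618 Ω
R₍186₎ = R₍20₎(1 + αΔT) = 0.3618 × (1 + 0.0039×166) = 0.596 Ω
V = IR = 14.9 × 0.596 = 8.88 V

8.88 V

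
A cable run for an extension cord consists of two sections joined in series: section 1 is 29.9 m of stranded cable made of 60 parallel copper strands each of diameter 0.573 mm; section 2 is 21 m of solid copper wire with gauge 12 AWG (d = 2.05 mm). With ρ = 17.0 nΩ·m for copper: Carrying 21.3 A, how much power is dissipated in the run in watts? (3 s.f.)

64.0 W

ρ = 17.0 nΩ·m = 1.70×10^-8 Ω·m
Section 1: A_strand = π(2.8650e-04)² = 2.579e-07 m²; R₁ = ρL/(N·A_s) = (1.70×10^-8)(29.9)/(60×2.579e-07) = 0.03285 Ω
Section 2: A = π(2.05/2 mm)² = π(1.0250e-03 m)² = 3.301e-06 m²
R₂ = (1.70×10^-8)(21)/(3.301e-06) = 0.1082 Ω
R = R₁ + R₂ = 0.141 Ω
P = I²R = (21.3)² × 0.141 = 64.0 W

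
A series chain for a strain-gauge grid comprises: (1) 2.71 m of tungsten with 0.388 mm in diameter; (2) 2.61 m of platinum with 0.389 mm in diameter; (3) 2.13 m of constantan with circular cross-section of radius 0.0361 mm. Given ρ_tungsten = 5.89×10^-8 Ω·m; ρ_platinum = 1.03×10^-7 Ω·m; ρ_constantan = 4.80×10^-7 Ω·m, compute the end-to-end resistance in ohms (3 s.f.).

253 Ω

Seg 1: A = π(d/2)² = π(1.9400e-04 m)² = 1.182e-07 m²
R_1 = (5.89×10^-8)(2.71)/(1.182e-07) = 1.35 Ω
Seg 2: A = π(d/2)² = π(1.9450e-04 m)² = 1.188e-07 m²
R_2 = (1.03×10^-7)(2.61)/(1.188e-07) = 2.262 Ω
Seg 3: A = πr² = π(3.6100e-05 m)² = 4.094e-09 m²
R_3 = (4.80×10^-7)(2.13)/(4.094e-09) = 249.7 Ω
R_total = R_1 + R_2 + R_3 = 253 Ω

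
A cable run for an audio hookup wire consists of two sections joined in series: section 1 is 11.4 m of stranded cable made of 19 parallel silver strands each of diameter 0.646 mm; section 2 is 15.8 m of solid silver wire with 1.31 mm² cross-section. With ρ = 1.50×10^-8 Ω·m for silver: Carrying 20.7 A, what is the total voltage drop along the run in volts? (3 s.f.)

Section 1: A_strand = π(3.2300e-04)² = 3.278e-07 m²; R₁ = ρL/(N·A_s) = (1.50×10^-8)(11.4)/(19×3.278e-07) = 0.02746 Ω
Section 2: A = 1.31 mm² = 1.310e-06 m²
R₂ = (1.50×10^-8)(15.8)/(1.310e-06) = 0.1809 Ω
R = R₁ + R₂ = 0.2084 Ω
V = IR = 20.7 × 0.2084 = 4.31 V

4.31 V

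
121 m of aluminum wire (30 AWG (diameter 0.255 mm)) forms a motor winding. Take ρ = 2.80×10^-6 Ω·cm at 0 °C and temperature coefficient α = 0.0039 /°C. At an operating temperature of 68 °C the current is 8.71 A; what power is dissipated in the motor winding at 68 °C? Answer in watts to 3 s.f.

6370 W

ρ = 2.80×10^-6 Ω·cm = 2.80×10^-8 Ω·m
A = π(0.255/2 mm)² = π(1.2750e-04 m)² = 5.107e-08 m²
R₍0₎ = ρL/A = (2.80×10^-8)(121)/(5.107e-08) = 66.34 Ω
R₍68₎ = R₍0₎(1 + αΔT) = 66.34 × (1 + 0.0039×68) = 83.93 Ω
P = I²R = (8.71)² × 83.93 = 6370 W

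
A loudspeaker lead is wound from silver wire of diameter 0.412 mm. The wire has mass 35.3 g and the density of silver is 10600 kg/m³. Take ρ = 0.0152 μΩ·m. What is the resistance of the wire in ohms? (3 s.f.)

2.85 Ω

ρ = 0.0152 μΩ·m = 1.52×10^-8 Ω·m
A = π(d/2)² = π(2.0600e-04 m)² = 1.3332e-07 m²
L = m/(density·A) = 0.0353/(10600×1.3332e-07) = 24.98 m
R = ρL/A = (1.52×10^-8)(24.98)/(1.3332e-07) = 2.85 Ω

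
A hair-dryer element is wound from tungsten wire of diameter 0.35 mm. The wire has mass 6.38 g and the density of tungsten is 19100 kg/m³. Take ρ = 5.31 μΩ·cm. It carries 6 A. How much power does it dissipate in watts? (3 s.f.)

69.0 W

ρ = 5.31 μΩ·cm = 5.31×10^-8 Ω·m
A = π(d/2)² = π(1.7500e-04 m)² = 9.6211e-08 m²
L = m/(density·A) = 0.00638/(19100×9.6211e-08) = 3.472 m
R = ρL/A = (5.31×10^-8)(3.472)/(9.6211e-08) = 1.916 Ω
P = I²R = (6)² × 1.916 = 69.0 W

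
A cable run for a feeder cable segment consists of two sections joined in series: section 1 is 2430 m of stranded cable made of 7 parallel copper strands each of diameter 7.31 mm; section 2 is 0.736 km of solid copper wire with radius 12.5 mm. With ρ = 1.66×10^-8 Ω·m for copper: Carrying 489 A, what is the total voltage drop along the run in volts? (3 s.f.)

Section 1: A_strand = π(3.6550e-03)² = 4.197e-05 m²; R₁ = ρL/(N·A_s) = (1.66×10^-8)(2430)/(7×4.197e-05) = 0.1373 Ω
Section 2: A = πr² = π(1.2500e-02 m)² = 4.909e-04 m²
R₂ = (1.66×10^-8)(736)/(4.909e-04) = 0.02489 Ω
R = R₁ + R₂ = 0.1622 Ω
V = IR = 489 × 0.1622 = 79.3 V

79.3 V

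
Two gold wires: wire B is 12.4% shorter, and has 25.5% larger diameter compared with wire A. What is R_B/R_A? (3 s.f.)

0.556

R ∝ L/d², so R_B/R_A = (1 − 12.4/100) × (1 + 25.5/100)⁻²
= 0.876 × 0.6349 = 0.556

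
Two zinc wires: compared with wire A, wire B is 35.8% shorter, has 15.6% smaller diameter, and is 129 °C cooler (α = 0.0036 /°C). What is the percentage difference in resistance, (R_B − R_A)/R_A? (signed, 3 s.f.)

-51.7%

R ∝ ρL/d² with ρ ∝ (1+αΔT), so R_B/R_A = (1 − 35.8/100) × (1 − 15.6/100)⁻² × (1 − 0.0036×129)
= 0.642 × 1.404 × 0.5356 = 0.4827
(R_B − R_A)/R_A = 0.4827 − 1 = -51.7%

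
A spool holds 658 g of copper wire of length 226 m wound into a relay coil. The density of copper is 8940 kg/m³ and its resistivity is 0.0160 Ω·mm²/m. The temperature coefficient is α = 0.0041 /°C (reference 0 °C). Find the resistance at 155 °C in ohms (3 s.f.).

ρ = 0.0160 Ω·mm²/m = 1.60×10^-8 Ω·m
A = m/(density·L) = 0.658/(8940×226) = 3.2567e-07 m²
R = ρL/A = (1.60×10^-8)(226)/(3.2567e-07) = 11.1 Ω
R(155 °C) = 11.1 × (1 + 0.0041×155) = 18.2 Ω

18.2 Ω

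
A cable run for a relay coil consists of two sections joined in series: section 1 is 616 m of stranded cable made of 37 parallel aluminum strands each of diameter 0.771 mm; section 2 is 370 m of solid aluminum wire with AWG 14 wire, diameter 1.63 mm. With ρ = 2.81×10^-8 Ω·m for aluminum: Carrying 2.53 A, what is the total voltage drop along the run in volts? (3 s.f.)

Section 1: A_strand = π(3.8550e-04)² = 4.669e-07 m²; R₁ = ρL/(N·A_s) = (2.81×10^-8)(616)/(37×4.669e-07) = 1.002 Ω
Section 2: A = π(1.63/2 mm)² = π(8.1500e-04 m)² = 2.087e-06 m²
R₂ = (2.81×10^-8)(370)/(2.087e-06) = 4.982 Ω
R = R₁ + R₂ = 5.984 Ω
V = IR = 2.53 × 5.984 = 15.1 V

15.1 V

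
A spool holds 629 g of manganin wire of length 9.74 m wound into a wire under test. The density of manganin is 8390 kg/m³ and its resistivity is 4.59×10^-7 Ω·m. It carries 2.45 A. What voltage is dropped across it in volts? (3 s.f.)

1.42 V

A = m/(density·L) = 0.629/(8390×9.74) = 7.6971e-06 m²
R = ρL/A = (4.59×10^-7)(9.74)/(7.6971e-06) = 0.5808 Ω
V = IR = 2.45 × 0.5808 = 1.42 V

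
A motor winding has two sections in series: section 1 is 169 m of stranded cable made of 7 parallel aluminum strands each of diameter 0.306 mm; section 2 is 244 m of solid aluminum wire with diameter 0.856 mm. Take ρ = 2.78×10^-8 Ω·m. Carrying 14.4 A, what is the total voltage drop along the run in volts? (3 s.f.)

301 V

Section 1: A_strand = π(1.5300e-04)² = 7.354e-08 m²; R₁ = ρL/(N·A_s) = (2.78×10^-8)(169)/(7×7.354e-08) = 9.126 Ω
Section 2: A = π(d/2)² = π(4.2800e-04 m)² = 5.755e-07 m²
R₂ = (2.78×10^-8)(244)/(5.755e-07) = 11.79 Ω
R = R₁ + R₂ = 20.91 Ω
V = IR = 14.4 × 20.91 = 301 V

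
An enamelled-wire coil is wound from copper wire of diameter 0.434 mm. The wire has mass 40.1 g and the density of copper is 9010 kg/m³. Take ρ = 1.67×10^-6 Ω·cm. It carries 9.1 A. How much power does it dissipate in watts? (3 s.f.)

281 W

ρ = 1.67×10^-6 Ω·cm = 1.67×10^-8 Ω·m
A = π(d/2)² = π(2.1700e-04 m)² = 1.4793e-07 m²
L = m/(density·A) = 0.0401/(9010×1.4793e-07) = 30.09 m
R = ρL/A = (1.67×10^-8)(30.09)/(1.4793e-07) = 3.396 Ω
P = I²R = (9.1)² × 3.396 = 281 W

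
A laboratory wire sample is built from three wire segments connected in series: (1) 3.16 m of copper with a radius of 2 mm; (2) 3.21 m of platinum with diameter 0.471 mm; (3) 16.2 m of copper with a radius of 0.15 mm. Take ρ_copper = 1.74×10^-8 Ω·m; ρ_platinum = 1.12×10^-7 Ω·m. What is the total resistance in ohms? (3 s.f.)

6.06 Ω

Seg 1: A = πr² = π(2.0000e-03 m)² = 1.257e-05 m²
R_1 = (1.74×10^-8)(3.16)/(1.257e-05) = 0.004375 Ω
Seg 2: A = π(d/2)² = π(2.3550e-04 m)² = 1.742e-07 m²
R_2 = (1.12×10^-7)(3.21)/(1.742e-07) = 2.063 Ω
Seg 3: A = πr² = π(1.5000e-04 m)² = 7.069e-08 m²
R_3 = (1.74×10^-8)(16.2)/(7.069e-08) = 3.988 Ω
R_total = R_1 + R_2 + R_3 = 6.06 Ω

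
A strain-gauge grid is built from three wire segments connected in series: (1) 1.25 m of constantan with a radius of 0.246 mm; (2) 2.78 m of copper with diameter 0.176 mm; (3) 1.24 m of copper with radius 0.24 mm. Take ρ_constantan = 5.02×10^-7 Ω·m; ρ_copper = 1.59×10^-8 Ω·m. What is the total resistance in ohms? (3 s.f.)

Seg 1: A = πr² = π(2.4600e-04 m)² = 1.901e-07 m²
R_1 = (5.02×10^-7)(1.25)/(1.901e-07) = 3.301 Ω
Seg 2: A = π(d/2)² = π(8.8000e-05 m)² = 2.433e-08 m²
R_2 = (1.59×10^-8)(2.78)/(2.433e-08) = 1.817 Ω
Seg 3: A = πr² = π(2.4000e-04 m)² = 1.810e-07 m²
R_3 = (1.59×10^-8)(1.24)/(1.810e-07) = 0.109 Ω
R_total = R_1 + R_2 + R_3 = 5.23 Ω

5.23 Ω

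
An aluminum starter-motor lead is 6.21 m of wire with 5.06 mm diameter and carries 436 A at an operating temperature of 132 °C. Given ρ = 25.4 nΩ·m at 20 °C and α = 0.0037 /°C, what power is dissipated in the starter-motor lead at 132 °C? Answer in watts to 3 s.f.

2110 W

ρ = 25.4 nΩ·m = 2.54×10^-8 Ω·m
A = π(d/2)² = π(2.5300e-03 m)² = 2.011e-05 m²
R₍20₎ = ρL/A = (2.54×10^-8)(6.21)/(2.011e-05) = 0.007844 Ω
R₍132₎ = R₍20₎(1 + αΔT) = 0.007844 × (1 + 0.0037×112) = 0.01109 Ω
P = I²R = (436)² × 0.01109 = 2110 W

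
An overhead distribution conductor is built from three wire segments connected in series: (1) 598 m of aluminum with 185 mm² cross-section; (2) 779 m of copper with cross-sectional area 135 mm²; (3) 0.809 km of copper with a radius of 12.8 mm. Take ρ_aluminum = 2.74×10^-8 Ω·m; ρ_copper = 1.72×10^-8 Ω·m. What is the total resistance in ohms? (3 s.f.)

0.215 Ω

Seg 1: A = 185 mm² = 1.850e-04 m²
R_1 = (2.74×10^-8)(598)/(1.850e-04) = 0.08857 Ω
Seg 2: A = 135 mm² = 1.350e-04 m²
R_2 = (1.72×10^-8)(779)/(1.350e-04) = 0.09925 Ω
Seg 3: A = πr² = π(1.2800e-02 m)² = 5.147e-04 m²
R_3 = (1.72×10^-8)(809)/(5.147e-04) = 0.02703 Ω
R_total = R_1 + R_2 + R_3 = 0.215 Ω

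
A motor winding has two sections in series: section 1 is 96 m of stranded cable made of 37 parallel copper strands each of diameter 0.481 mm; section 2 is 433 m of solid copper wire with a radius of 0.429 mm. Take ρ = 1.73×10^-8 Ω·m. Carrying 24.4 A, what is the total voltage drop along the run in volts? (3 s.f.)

322 V

Section 1: A_strand = π(2.4050e-04)² = 1.817e-07 m²; R₁ = ρL/(N·A_s) = (1.73×10^-8)(96)/(37×1.817e-07) = 0.247 Ω
Section 2: A = πr² = π(4.2900e-04 m)² = 5.782e-07 m²
R₂ = (1.73×10^-8)(433)/(5.782e-07) = 12.96 Ω
R = R₁ + R₂ = 13.2 Ω
V = IR = 24.4 × 13.2 = 322 V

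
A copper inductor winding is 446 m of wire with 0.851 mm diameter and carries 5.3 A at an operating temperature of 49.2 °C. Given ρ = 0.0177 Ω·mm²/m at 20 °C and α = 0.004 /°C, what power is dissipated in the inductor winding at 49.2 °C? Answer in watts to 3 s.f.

ρ = 0.0177 Ω·mm²/m = 1.77×10^-8 Ω·m
A = π(d/2)² = π(4.2550e-04 m)² = 5.688e-07 m²
R₍20₎ = ρL/A = (1.77×10^-8)(446)/(5.688e-07) = 13.88 Ω
R₍49.2₎ = R₍20₎(1 + αΔT) = 13.88 × (1 + 0.004×29.2) = 15.5 Ω
P = I²R = (5.3)² × 15.5 = 435 W

435 W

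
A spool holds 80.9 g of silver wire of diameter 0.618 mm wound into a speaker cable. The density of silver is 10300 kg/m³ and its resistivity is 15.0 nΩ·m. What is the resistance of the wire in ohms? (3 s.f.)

ρ = 15.0 nΩ·m = 1.50×10^-8 Ω·m
A = π(d/2)² = π(3.0900e-04 m)² = 2.9996e-07 m²
L = m/(density·A) = 0.0809/(10300×2.9996e-07) = 26.18 m
R = ρL/A = (1.50×10^-8)(26.18)/(2.9996e-07) = 1.31 Ω

1.31 Ω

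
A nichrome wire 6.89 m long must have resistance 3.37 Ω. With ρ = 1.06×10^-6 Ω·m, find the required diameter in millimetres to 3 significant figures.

1.66 mm

A = ρL/R = (1.06×10^-6)(6.89)/(3.37) = 2.167e-06 m²
d = 2√(A/π) = 1.661e-03 m = 1.66 mm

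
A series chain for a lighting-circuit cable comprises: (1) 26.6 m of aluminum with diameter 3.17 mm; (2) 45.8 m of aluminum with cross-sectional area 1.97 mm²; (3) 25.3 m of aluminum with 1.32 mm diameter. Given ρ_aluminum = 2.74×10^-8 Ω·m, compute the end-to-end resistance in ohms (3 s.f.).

1.24 Ω

Seg 1: A = π(d/2)² = π(1.5850e-03 m)² = 7.892e-06 m²
R_1 = (2.74×10^-8)(26.6)/(7.892e-06) = 0.09235 Ω
Seg 2: A = 1.97 mm² = 1.970e-06 m²
R_2 = (2.74×10^-8)(45.8)/(1.970e-06) = 0.637 Ω
Seg 3: A = π(d/2)² = π(6.6000e-04 m)² = 1.368e-06 m²
R_3 = (2.74×10^-8)(25.3)/(1.368e-06) = 0.5066 Ω
R_total = R_1 + R_2 + R_3 = 1.24 Ω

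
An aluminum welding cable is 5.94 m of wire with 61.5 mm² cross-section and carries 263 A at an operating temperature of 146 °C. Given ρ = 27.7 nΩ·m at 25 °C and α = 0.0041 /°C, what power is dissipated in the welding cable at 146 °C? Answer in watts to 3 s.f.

277 W

ρ = 27.7 nΩ·m = 2.77×10^-8 Ω·m
A = 61.5 mm² = 6.150e-05 m²
R₍25₎ = ρL/A = (2.77×10^-8)(5.94)/(6.150e-05) = 0.002675 Ω
R₍146₎ = R₍25₎(1 + αΔT) = 0.002675 × (1 + 0.0041×121) = 0.004003 Ω
P = I²R = (263)² × 0.004003 = 277 W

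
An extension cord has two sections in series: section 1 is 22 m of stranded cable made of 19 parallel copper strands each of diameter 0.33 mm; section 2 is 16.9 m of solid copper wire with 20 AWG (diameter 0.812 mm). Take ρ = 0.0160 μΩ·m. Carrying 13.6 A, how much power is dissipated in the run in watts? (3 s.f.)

137 W

ρ = 0.0160 μΩ·m = 1.60×10^-8 Ω·m
Section 1: A_strand = π(1.6500e-04)² = 8.553e-08 m²; R₁ = ρL/(N·A_s) = (1.60×10^-8)(22)/(19×8.553e-08) = 0.2166 Ω
Section 2: A = π(0.812/2 mm)² = π(4.0600e-04 m)² = 5.178e-07 m²
R₂ = (1.60×10^-8)(16.9)/(5.178e-07) = 0.5222 Ω
R = R₁ + R₂ = 0.7388 Ω
P = I²R = (13.6)² × 0.7388 = 137 W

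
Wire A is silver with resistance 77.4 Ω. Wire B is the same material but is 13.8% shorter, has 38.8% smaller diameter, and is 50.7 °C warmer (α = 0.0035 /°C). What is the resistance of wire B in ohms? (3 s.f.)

R ∝ ρL/d² with ρ ∝ (1+αΔT), so R_B/R_A = (1 − 13.8/100) × (1 − 38.8/100)⁻² × (1 + 0.0035×50.7)
= 0.862 × 2.67 × 1.177 = 2.71
R_B = 2.71 × 77.4 = 210 Ω

210 Ω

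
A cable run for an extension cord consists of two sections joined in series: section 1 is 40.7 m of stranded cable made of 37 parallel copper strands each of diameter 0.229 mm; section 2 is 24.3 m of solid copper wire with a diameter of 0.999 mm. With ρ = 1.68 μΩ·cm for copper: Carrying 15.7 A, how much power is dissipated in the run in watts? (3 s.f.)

239 W

ρ = 1.68 μΩ·cm = 1.68×10^-8 Ω·m
Section 1: A_strand = π(1.1450e-04)² = 4.119e-08 m²; R₁ = ρL/(N·A_s) = (1.68×10^-8)(40.7)/(37×4.119e-08) = 0.4487 Ω
Section 2: A = π(d/2)² = π(4.9950e-04 m)² = 7.838e-07 m²
R₂ = (1.68×10^-8)(24.3)/(7.838e-07) = 0.5208 Ω
R = R₁ + R₂ = 0.9695 Ω
P = I²R = (15.7)² × 0.9695 = 239 W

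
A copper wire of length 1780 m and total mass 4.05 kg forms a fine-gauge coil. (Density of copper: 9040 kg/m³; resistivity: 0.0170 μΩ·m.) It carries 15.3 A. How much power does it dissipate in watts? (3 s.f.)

28100 W

ρ = 0.0170 μΩ·m = 1.70×10^-8 Ω·m
A = m/(density·L) = 4.05/(9040×1780) = 2.5169e-07 m²
R = ρL/A = (1.70×10^-8)(1780)/(2.5169e-07) = 120.2 Ω
P = I²R = (15.3)² × 120.2 = 28100 W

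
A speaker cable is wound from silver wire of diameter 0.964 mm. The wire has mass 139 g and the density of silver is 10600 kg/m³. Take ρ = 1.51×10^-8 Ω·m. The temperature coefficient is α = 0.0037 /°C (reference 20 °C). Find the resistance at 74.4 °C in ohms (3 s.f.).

0.447 Ω

A = π(d/2)² = π(4.8200e-04 m)² = 7.2987e-07 m²
L = m/(density·A) = 0.139/(10600×7.2987e-07) = 17.97 m
R = ρL/A = (1.51×10^-8)(17.97)/(7.2987e-07) = 0.3717 Ω
R(74.4 °C) = 0.3717 × (1 + 0.0037×54.4) = 0.447 Ω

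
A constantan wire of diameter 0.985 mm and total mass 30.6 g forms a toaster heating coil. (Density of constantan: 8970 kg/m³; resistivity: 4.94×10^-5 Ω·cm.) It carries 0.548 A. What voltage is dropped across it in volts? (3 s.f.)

ρ = 4.94×10^-5 Ω·cm = 4.94×10^-7 Ω·m
A = π(d/2)² = π(4.9250e-04 m)² = 7.6201e-07 m²
L = m/(density·A) = 0.0306/(8970×7.6201e-07) = 4.477 m
R = ρL/A = (4.94×10^-7)(4.477)/(7.6201e-07) = 2.902 Ω
V = IR = 0.548 × 2.902 = 1.59 V

1.59 V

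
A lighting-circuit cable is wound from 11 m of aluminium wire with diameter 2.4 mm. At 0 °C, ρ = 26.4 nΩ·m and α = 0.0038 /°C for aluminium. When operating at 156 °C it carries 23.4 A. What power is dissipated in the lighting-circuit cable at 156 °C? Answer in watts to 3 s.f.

56.0 W

ρ = 26.4 nΩ·m = 2.64×10^-8 Ω·m
A = π(d/2)² = π(1.2000e-03 m)² = 4.524e-06 m²
R₍0₎ = ρL/A = (2.64×10^-8)(11)/(4.524e-06) = 0.06419 Ω
R₍156₎ = R₍0₎(1 + αΔT) = 0.06419 × (1 + 0.0038×156) = 0.1022 Ω
P = I²R = (23.4)² × 0.1022 = 56.0 W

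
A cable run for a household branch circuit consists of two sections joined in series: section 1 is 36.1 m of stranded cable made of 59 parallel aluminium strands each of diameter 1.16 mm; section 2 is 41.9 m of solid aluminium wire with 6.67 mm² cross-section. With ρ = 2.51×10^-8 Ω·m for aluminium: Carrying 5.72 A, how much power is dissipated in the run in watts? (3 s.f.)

5.63 W

Section 1: A_strand = π(5.8000e-04)² = 1.057e-06 m²; R₁ = ρL/(N·A_s) = (2.51×10^-8)(36.1)/(59×1.057e-06) = 0.01453 Ω
Section 2: A = 6.67 mm² = 6.670e-06 m²
R₂ = (2.51×10^-8)(41.9)/(6.670e-06) = 0.1577 Ω
R = R₁ + R₂ = 0.1722 Ω
P = I²R = (5.72)² × 0.1722 = 5.63 W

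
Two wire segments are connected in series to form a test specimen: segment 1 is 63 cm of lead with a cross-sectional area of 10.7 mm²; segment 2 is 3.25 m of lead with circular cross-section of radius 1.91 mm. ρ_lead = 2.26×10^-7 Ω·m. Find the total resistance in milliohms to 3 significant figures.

77.4 mΩ

Segment 1: A = 10.7 mm² = 1.070e-05 m²
R₁ = ρL/A = (2.26×10^-7)(0.63)/(1.070e-05) = 0.01331 Ω
Segment 2: A = πr² = π(1.9100e-03 m)² = 1.146e-05 m²
R₂ = (2.26×10^-7)(3.25)/(1.146e-05) = 0.06409 Ω
R = R₁ + R₂ = 77.4 mΩ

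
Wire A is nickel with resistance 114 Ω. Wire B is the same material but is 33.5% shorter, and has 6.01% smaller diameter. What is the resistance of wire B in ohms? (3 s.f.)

R ∝ L/d², so R_B/R_A = (1 − 33.5/100) × (1 − 6.01/100)⁻²
= 0.665 × 1.132 = 0.7528
R_B = 0.7528 × 114 = 85.8 Ω

85.8 Ω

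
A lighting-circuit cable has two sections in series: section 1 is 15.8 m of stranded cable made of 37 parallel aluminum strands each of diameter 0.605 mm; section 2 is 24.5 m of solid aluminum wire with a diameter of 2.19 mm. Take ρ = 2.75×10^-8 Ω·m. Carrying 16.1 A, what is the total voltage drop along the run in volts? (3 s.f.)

Section 1: A_strand = π(3.0250e-04)² = 2.875e-07 m²; R₁ = ρL/(N·A_s) = (2.75×10^-8)(15.8)/(37×2.875e-07) = 0.04085 Ω
Section 2: A = π(d/2)² = π(1.0950e-03 m)² = 3.767e-06 m²
R₂ = (2.75×10^-8)(24.5)/(3.767e-06) = 0.1789 Ω
R = R₁ + R₂ = 0.2197 Ω
V = IR = 16.1 × 0.2197 = 3.54 V

3.54 V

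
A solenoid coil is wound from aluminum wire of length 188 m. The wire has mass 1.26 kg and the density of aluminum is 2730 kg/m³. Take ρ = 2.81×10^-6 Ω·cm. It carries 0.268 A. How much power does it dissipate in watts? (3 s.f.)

ρ = 2.81×10^-6 Ω·cm = 2.81×10^-8 Ω·m
A = m/(density·L) = 1.26/(2730×188) = 2.4550e-06 m²
R = ρL/A = (2.81×10^-8)(188)/(2.4550e-06) = 2.152 Ω
P = I²R = (0.268)² × 2.152 = 0.155 W

0.155 W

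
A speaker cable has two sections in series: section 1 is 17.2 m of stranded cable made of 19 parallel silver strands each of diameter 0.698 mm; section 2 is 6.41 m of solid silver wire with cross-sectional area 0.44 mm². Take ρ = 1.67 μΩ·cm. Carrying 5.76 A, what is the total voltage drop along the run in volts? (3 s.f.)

ρ = 1.67 μΩ·cm = 1.67×10^-8 Ω·m
Section 1: A_strand = π(3.4900e-04)² = 3.826e-07 m²; R₁ = ρL/(N·A_s) = (1.67×10^-8)(17.2)/(19×3.826e-07) = 0.03951 Ω
Section 2: A = 0.44 mm² = 4.400e-07 m²
R₂ = (1.67×10^-8)(6.41)/(4.400e-07) = 0.2433 Ω
R = R₁ + R₂ = 0.2828 Ω
V = IR = 5.76 × 0.2828 = 1.63 V

1.63 V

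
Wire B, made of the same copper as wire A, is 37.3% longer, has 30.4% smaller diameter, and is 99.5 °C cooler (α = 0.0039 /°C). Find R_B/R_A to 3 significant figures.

1.73

R ∝ ρL/d² with ρ ∝ (1+αΔT), so R_B/R_A = (1 + 37.3/100) × (1 − 30.4/100)⁻² × (1 − 0.0039×99.5)
= 1.373 × 2.064 × 0.6119 = 1.73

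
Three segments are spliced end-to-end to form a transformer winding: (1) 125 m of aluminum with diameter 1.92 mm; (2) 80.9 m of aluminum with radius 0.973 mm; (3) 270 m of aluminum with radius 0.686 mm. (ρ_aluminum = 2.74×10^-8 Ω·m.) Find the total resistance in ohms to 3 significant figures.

Seg 1: A = π(d/2)² = π(9.6000e-04 m)² = 2.895e-06 m²
R_1 = (2.74×10^-8)(125)/(2.895e-06) = 1.183 Ω
Seg 2: A = πr² = π(9.7300e-04 m)² = 2.974e-06 m²
R_2 = (2.74×10^-8)(80.9)/(2.974e-06) = 0.7453 Ω
Seg 3: A = πr² = π(6.8600e-04 m)² = 1.478e-06 m²
R_3 = (2.74×10^-8)(270)/(1.478e-06) = 5.004 Ω
R_total = R_1 + R_2 + R_3 = 6.93 Ω

6.93 Ω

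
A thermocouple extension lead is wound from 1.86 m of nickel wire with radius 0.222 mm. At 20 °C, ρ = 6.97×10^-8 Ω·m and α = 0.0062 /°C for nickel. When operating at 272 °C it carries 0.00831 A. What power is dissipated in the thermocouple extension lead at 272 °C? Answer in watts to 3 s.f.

1.48×10^-4 W

A = πr² = π(2.2200e-04 m)² = 1.548e-07 m²
R₍20₎ = ρL/A = (6.97×10^-8)(1.86)/(1.548e-07) = 0.8373 Ω
R₍272₎ = R₍20₎(1 + αΔT) = 0.8373 × (1 + 0.0062×252) = 2.146 Ω
P = I²R = (0.00831)² × 2.146 = 1.48×10^-4 W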